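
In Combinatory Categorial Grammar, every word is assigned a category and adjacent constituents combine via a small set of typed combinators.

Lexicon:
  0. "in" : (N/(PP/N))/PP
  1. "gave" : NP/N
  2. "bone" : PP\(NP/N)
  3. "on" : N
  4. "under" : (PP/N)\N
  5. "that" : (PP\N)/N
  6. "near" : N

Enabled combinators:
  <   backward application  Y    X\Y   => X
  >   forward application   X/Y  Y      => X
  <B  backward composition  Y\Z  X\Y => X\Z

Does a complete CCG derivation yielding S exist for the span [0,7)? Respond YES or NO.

NO

(N/(PP/N))/PP NP/N PP\(NP/N) N (PP/N)\N (PP\N)/N N
CKY chart[0,7] = {PP}; S ∉ chart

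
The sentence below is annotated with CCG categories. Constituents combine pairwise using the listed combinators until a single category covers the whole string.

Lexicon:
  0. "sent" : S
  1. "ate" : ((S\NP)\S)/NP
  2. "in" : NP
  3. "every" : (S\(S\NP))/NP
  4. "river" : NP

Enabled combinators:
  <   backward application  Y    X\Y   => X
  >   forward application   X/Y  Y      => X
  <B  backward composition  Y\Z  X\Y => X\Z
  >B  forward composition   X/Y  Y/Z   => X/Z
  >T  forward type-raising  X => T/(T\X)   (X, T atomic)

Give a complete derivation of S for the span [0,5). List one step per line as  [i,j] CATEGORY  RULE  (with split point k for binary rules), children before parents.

[0,1] S  lex  "sent"
[1,2] ((S\NP)\S)/NP  lex  "ate"
[2,3] NP  lex  "in"
[1,3] (S\NP)\S  >  k=2
[0,3] S\NP  <  k=1
[3,4] (S\(S\NP))/NP  lex  "every"
[4,5] NP  lex  "river"
[3,5] S\(S\NP)  >  k=4
[0,5] S  <  k=3

[0,5] S   <
  [0,3] S\NP   <
    [0,1] "sent" : S
    [1,3] (S\NP)\S   >
      [1,2] "ate" : ((S\NP)\S)/NP
      [2,3] "in" : NP
  [3,5] S\(S\NP)   >
    [3,4] "every" : (S\(S\NP))/NP
    [4,5] "river" : NP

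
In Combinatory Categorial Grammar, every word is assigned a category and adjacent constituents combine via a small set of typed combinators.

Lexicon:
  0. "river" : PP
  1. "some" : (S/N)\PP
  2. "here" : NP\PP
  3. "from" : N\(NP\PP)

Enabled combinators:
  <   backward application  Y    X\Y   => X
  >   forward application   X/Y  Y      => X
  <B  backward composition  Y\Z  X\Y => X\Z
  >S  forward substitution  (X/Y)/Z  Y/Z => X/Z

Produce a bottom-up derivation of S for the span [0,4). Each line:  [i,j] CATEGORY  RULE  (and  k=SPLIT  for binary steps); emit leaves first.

[0,1] PP  lex  "river"
[1,2] (S/N)\PP  lex  "some"
[0,2] S/N  <  k=1
[2,3] NP\PP  lex  "here"
[3,4] N\(NP\PP)  lex  "from"
[2,4] N  <  k=3
[0,4] S  >  k=2

[0,4] S   >
  [0,2] S/N   <
    [0,1] "river" : PP
    [1,2] "some" : (S/N)\PP
  [2,4] N   <
    [2,3] "here" : NP\PP
    [3,4] "from" : N\(NP\PP)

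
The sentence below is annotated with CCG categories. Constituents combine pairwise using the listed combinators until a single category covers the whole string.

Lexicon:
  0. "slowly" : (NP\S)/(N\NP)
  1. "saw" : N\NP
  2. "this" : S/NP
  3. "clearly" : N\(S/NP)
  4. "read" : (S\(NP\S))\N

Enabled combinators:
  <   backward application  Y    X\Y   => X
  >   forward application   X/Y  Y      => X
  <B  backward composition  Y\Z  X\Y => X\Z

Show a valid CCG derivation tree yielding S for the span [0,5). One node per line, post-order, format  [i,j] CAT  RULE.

[0,1] (NP\S)/(N\NP)  lex  "slowly"
[1,2] N\NP  lex  "saw"
[0,2] NP\S  >  k=1
[2,3] S/NP  lex  "this"
[3,4] N\(S/NP)  lex  "clearly"
[2,4] N  <  k=3
[4,5] (S\(NP\S))\N  lex  "read"
[2,5] S\(NP\S)  <  k=4
[0,5] S  <  k=2

[0,5] S   <
  [0,2] NP\S   >
    [0,1] "slowly" : (NP\S)/(N\NP)
    [1,2] "saw" : N\NP
  [2,5] S\(NP\S)   <
    [2,4] N   <
      [2,3] "this" : S/NP
      [3,4] "clearly" : N\(S/NP)
    [4,5] "read" : (S\(NP\S))\N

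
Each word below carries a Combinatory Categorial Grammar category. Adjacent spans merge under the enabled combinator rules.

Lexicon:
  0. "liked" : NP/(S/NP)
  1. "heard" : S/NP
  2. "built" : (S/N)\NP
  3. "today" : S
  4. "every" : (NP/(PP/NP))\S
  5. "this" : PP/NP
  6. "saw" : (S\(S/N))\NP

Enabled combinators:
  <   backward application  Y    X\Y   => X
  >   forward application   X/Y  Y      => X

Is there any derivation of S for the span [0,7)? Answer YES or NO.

[0,7] S   <
  [0,3] S/N   <
    [0,2] NP   >
      [0,1] "liked" : NP/(S/NP)
      [1,2] "heard" : S/NP
    [2,3] "built" : (S/N)\NP
  [3,7] S\(S/N)   <
    [3,6] NP   >
      [3,5] NP/(PP/NP)   <
        [3,4] "today" : S
        [4,5] "every" : (NP/(PP/NP))\S
      [5,6] "this" : PP/NP
    [6,7] "saw" : (S\(S/N))\NP

YES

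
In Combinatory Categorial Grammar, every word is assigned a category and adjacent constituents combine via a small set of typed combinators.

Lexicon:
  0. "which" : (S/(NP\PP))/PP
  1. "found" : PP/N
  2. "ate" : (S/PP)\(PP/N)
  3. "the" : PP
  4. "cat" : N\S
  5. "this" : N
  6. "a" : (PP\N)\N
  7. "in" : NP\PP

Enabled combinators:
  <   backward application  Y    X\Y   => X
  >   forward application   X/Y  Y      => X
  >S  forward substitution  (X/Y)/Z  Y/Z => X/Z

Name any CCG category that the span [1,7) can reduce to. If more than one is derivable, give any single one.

[0,8] S   >
  [0,7] S/(NP\PP)   >
    [0,1] "which" : (S/(NP\PP))/PP
    [1,7] PP   <
      [1,5] N   <
        [1,4] S   >
          [1,3] S/PP   <
            [1,2] "found" : PP/N
            [2,3] "ate" : (S/PP)\(PP/N)
          [3,4] "the" : PP
        [4,5] "cat" : N\S
      [5,7] PP\N   <
        [5,6] "this" : N
        [6,7] "a" : (PP\N)\N
  [7,8] "in" : NP\PP

PP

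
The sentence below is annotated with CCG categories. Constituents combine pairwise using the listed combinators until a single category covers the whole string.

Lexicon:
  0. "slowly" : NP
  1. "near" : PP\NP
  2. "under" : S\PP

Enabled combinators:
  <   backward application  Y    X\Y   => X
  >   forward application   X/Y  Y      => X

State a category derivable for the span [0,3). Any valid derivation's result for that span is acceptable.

[0,3] S   <
  [0,2] PP   <
    [0,1] "slowly" : NP
    [1,2] "near" : PP\NP
  [2,3] "under" : S\PP

S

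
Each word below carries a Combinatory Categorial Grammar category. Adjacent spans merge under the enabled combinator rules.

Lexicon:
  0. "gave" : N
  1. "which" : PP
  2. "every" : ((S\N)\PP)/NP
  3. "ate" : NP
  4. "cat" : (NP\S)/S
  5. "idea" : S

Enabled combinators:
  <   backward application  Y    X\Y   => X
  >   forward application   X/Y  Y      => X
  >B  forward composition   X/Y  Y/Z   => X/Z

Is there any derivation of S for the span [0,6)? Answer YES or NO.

NO

N PP ((S\N)\PP)/NP NP (NP\S)/S S
CKY chart[0,6] = {NP}; S ∉ chart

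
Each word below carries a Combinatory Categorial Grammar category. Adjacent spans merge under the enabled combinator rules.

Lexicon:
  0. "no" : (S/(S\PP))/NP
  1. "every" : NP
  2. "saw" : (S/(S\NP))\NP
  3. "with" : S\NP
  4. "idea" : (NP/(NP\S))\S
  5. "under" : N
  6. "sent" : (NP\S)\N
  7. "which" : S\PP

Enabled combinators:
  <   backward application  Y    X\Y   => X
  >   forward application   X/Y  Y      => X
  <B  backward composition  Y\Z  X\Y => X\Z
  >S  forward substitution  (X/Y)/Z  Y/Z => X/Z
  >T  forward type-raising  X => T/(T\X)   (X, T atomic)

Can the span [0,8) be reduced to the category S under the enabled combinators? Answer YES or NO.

[0,8] S   >
  [0,7] S/(S\PP)   >
    [0,1] "no" : (S/(S\PP))/NP
    [1,7] NP   >
      [1,5] NP/(NP\S)   <
        [1,4] S   >
          [1,3] S/(S\NP)   <
            [1,2] "every" : NP
            [2,3] "saw" : (S/(S\NP))\NP
          [3,4] "with" : S\NP
        [4,5] "idea" : (NP/(NP\S))\S
      [5,7] NP\S   <
        [5,6] "under" : N
        [6,7] "sent" : (NP\S)\N
  [7,8] "which" : S\PP

YES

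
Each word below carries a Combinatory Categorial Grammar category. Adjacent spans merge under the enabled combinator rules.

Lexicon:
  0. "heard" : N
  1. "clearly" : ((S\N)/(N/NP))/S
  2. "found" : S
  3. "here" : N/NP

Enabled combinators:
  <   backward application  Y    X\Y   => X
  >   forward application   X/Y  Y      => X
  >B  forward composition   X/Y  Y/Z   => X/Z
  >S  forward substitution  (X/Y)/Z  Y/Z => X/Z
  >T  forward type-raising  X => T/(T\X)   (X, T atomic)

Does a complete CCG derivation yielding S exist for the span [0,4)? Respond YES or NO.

[0,4] S   <
  [0,1] "heard" : N
  [1,4] S\N   >
    [1,3] (S\N)/(N/NP)   >
      [1,2] "clearly" : ((S\N)/(N/NP))/S
      [2,3] "found" : S
    [3,4] "here" : N/NP

YES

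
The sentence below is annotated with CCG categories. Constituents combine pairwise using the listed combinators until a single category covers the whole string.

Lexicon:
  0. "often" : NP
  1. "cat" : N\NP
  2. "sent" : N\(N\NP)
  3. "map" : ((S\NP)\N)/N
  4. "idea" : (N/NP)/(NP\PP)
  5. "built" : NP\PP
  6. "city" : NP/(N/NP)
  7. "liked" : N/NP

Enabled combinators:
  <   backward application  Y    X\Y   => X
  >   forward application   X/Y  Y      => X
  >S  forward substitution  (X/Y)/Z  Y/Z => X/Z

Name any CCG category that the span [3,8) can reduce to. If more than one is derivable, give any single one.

(S\NP)\N

[0,8] S   <
  [0,1] "often" : NP
  [1,8] S\NP   <
    [1,3] N   <
      [1,2] "cat" : N\NP
      [2,3] "sent" : N\(N\NP)
    [3,8] (S\NP)\N   >
      [3,4] "map" : ((S\NP)\N)/N
      [4,8] N   >
        [4,6] N/NP   >
          [4,5] "idea" : (N/NP)/(NP\PP)
          [5,6] "built" : NP\PP
        [6,8] NP   >
          [6,7] "city" : NP/(N/NP)
          [7,8] "liked" : N/NP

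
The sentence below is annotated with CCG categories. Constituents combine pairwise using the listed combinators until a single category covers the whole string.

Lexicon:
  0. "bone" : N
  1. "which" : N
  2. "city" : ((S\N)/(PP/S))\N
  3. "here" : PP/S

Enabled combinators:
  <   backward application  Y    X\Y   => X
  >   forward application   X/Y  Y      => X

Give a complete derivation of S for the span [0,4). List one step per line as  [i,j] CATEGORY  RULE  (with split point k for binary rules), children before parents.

[0,4] S   <
  [0,1] "bone" : N
  [1,4] S\N   >
    [1,3] (S\N)/(PP/S)   <
      [1,2] "which" : N
      [2,3] "city" : ((S\N)/(PP/S))\N
    [3,4] "here" : PP/S

[0,1] N  lex  "bone"
[1,2] N  lex  "which"
[2,3] ((S\N)/(PP/S))\N  lex  "city"
[1,3] (S\N)/(PP/S)  <  k=2
[3,4] PP/S  lex  "here"
[1,4] S\N  >  k=3
[0,4] S  <  k=1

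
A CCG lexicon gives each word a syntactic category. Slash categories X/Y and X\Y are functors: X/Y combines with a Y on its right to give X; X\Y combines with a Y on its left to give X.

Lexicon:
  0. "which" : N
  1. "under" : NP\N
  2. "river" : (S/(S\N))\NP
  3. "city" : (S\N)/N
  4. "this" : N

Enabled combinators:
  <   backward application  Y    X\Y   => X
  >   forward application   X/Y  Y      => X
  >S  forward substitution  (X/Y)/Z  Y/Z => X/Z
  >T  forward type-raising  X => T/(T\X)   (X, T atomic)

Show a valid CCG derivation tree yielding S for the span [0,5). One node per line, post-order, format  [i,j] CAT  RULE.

[0,5] S   >
  [0,3] S/(S\N)   <
    [0,2] NP   <
      [0,1] "which" : N
      [1,2] "under" : NP\N
    [2,3] "river" : (S/(S\N))\NP
  [3,5] S\N   >
    [3,4] "city" : (S\N)/N
    [4,5] "this" : N

[0,1] N  lex  "which"
[1,2] NP\N  lex  "under"
[0,2] NP  <  k=1
[2,3] (S/(S\N))\NP  lex  "river"
[0,3] S/(S\N)  <  k=2
[3,4] (S\N)/N  lex  "city"
[4,5] N  lex  "this"
[3,5] S\N  >  k=4
[0,5] S  >  k=3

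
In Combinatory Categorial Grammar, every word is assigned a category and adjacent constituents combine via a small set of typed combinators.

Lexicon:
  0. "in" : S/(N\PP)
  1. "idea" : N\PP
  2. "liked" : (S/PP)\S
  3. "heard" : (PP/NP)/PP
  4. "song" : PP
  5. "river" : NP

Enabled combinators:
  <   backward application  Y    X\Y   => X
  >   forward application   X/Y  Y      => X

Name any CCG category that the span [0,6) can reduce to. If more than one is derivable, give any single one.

[0,6] S   >
  [0,3] S/PP   <
    [0,2] S   >
      [0,1] "in" : S/(N\PP)
      [1,2] "idea" : N\PP
    [2,3] "liked" : (S/PP)\S
  [3,6] PP   >
    [3,5] PP/NP   >
      [3,4] "heard" : (PP/NP)/PP
      [4,5] "song" : PP
    [5,6] "river" : NP

S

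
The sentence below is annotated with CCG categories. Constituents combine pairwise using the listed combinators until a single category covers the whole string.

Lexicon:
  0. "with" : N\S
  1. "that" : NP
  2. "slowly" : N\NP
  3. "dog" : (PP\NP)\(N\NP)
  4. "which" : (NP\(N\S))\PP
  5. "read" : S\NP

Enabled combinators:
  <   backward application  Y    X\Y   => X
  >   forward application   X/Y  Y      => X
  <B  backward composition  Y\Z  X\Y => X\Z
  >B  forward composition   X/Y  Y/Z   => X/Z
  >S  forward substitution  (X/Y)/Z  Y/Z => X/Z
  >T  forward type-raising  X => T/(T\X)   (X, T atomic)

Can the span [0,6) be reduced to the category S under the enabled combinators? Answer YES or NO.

YES

[0,6] S   <
  [0,5] NP   <
    [0,1] "with" : N\S
    [1,5] NP\(N\S)   <
      [1,4] PP   >
        [1,2] PP/(PP\NP)   >T
          [1,2] "that" : NP
        [2,4] PP\NP   <
          [2,3] "slowly" : N\NP
          [3,4] "dog" : (PP\NP)\(N\NP)
      [4,5] "which" : (NP\(N\S))\PP
  [5,6] "read" : S\NP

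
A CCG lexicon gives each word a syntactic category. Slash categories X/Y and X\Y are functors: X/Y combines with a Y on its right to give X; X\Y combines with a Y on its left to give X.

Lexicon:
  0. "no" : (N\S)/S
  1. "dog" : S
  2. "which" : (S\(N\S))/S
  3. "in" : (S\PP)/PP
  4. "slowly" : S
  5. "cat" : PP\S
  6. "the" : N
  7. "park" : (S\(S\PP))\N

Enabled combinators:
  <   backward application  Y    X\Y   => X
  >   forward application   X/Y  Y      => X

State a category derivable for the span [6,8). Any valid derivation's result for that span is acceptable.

S\(S\PP)

[0,8] S   <
  [0,2] N\S   >
    [0,1] "no" : (N\S)/S
    [1,2] "dog" : S
  [2,8] S\(N\S)   >
    [2,3] "which" : (S\(N\S))/S
    [3,8] S   <
      [3,6] S\PP   >
        [3,4] "in" : (S\PP)/PP
        [4,6] PP   <
          [4,5] "slowly" : S
          [5,6] "cat" : PP\S
      [6,8] S\(S\PP)   <
        [6,7] "the" : N
        [7,8] "park" : (S\(S\PP))\N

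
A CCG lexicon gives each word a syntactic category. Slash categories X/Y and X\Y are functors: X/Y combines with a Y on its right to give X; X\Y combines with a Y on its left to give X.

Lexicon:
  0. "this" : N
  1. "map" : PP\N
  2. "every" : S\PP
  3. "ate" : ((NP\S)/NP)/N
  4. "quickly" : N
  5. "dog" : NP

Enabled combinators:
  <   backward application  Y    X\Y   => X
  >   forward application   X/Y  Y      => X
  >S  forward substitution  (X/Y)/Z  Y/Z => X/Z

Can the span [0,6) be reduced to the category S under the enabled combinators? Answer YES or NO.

NO

N PP\N S\PP ((NP\S)/NP)/N N NP
CKY chart[0,6] = {NP}; S ∉ chart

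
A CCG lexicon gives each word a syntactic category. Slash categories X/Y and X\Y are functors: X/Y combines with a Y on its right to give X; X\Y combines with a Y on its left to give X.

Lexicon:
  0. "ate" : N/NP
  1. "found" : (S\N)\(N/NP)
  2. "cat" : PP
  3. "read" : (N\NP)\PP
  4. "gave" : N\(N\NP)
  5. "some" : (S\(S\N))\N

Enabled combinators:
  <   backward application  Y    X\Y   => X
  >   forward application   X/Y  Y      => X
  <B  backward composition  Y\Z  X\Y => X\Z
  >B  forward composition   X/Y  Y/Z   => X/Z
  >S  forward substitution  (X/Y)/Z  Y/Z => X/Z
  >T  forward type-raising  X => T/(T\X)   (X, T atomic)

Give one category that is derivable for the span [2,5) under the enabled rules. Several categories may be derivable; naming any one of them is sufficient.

[0,6] S   <
  [0,2] S\N   <
    [0,1] "ate" : N/NP
    [1,2] "found" : (S\N)\(N/NP)
  [2,6] S\(S\N)   <
    [2,5] N   <
      [2,4] N\NP   <
        [2,3] "cat" : PP
        [3,4] "read" : (N\NP)\PP
      [4,5] "gave" : N\(N\NP)
    [5,6] "some" : (S\(S\N))\N

N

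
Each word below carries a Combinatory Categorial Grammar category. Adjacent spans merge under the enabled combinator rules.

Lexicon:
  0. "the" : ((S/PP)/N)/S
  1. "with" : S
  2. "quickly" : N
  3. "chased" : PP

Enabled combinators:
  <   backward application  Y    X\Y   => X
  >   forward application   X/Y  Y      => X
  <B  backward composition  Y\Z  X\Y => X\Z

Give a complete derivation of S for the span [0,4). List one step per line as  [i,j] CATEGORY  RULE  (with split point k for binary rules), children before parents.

[0,4] S   >
  [0,3] S/PP   >
    [0,2] (S/PP)/N   >
      [0,1] "the" : ((S/PP)/N)/S
      [1,2] "with" : S
    [2,3] "quickly" : N
  [3,4] "chased" : PP

[0,1] ((S/PP)/N)/S  lex  "the"
[1,2] S  lex  "with"
[0,2] (S/PP)/N  >  k=1
[2,3] N  lex  "quickly"
[0,3] S/PP  >  k=2
[3,4] PP  lex  "chased"
[0,4] S  >  k=3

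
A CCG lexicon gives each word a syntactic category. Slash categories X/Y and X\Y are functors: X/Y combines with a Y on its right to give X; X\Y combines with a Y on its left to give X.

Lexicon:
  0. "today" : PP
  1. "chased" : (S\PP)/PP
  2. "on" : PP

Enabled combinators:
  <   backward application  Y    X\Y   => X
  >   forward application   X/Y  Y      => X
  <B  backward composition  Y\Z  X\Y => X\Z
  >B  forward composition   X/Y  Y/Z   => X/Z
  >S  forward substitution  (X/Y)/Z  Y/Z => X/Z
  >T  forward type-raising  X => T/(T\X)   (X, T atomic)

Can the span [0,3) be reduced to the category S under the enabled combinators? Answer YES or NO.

YES

[0,3] S   >
  [0,1] S/(S\PP)   >T
    [0,1] "today" : PP
  [1,3] S\PP   >
    [1,2] "chased" : (S\PP)/PP
    [2,3] "on" : PP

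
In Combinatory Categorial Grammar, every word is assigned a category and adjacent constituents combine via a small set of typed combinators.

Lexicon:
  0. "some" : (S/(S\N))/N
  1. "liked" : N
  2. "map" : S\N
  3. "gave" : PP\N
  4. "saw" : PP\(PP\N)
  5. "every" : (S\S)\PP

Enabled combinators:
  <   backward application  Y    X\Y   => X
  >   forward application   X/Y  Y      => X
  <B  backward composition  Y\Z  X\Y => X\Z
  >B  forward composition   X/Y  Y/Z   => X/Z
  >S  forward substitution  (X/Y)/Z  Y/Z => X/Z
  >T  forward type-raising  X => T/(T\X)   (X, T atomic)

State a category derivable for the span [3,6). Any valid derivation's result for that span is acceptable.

S\S

[0,6] S   >
  [0,2] S/(S\N)   >
    [0,1] "some" : (S/(S\N))/N
    [1,2] "liked" : N
  [2,6] S\N   <B
    [2,3] "map" : S\N
    [3,6] S\S   <
      [3,5] PP   <
        [3,4] "gave" : PP\N
        [4,5] "saw" : PP\(PP\N)
      [5,6] "every" : (S\S)\PP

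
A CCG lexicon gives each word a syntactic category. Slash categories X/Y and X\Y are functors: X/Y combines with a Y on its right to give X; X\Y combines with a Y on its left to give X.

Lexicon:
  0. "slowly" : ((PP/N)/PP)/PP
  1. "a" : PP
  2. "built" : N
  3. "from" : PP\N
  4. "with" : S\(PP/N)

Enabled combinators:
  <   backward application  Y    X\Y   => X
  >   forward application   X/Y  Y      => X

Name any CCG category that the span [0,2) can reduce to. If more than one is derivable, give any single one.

[0,5] S   <
  [0,4] PP/N   >
    [0,2] (PP/N)/PP   >
      [0,1] "slowly" : ((PP/N)/PP)/PP
      [1,2] "a" : PP
    [2,4] PP   <
      [2,3] "built" : N
      [3,4] "from" : PP\N
  [4,5] "with" : S\(PP/N)

(PP/N)/PP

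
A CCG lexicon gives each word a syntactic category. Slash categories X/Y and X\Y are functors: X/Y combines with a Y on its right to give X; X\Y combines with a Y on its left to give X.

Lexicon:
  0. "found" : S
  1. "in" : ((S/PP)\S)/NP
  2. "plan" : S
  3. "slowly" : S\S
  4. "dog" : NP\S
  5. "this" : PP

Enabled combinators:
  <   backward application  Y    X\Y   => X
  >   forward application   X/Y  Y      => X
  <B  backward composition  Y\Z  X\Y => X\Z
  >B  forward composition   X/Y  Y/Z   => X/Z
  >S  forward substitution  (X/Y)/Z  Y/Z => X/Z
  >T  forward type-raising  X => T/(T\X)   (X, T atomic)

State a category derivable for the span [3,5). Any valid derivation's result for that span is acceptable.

[0,6] S   >
  [0,5] S/PP   <
    [0,1] "found" : S
    [1,5] (S/PP)\S   >
      [1,2] "in" : ((S/PP)\S)/NP
      [2,5] NP   >
        [2,3] NP/(NP\S)   >T
          [2,3] "plan" : S
        [3,5] NP\S   <B
          [3,4] "slowly" : S\S
          [4,5] "dog" : NP\S
  [5,6] "this" : PP

NP\S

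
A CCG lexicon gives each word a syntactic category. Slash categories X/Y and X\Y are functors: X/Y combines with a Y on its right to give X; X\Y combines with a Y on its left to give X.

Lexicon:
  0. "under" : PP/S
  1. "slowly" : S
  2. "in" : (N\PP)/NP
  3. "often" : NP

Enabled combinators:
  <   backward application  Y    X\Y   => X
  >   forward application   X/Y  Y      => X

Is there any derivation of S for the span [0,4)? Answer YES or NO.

NO

PP/S S (N\PP)/NP NP
CKY chart[0,4] = {N}; S ∉ chart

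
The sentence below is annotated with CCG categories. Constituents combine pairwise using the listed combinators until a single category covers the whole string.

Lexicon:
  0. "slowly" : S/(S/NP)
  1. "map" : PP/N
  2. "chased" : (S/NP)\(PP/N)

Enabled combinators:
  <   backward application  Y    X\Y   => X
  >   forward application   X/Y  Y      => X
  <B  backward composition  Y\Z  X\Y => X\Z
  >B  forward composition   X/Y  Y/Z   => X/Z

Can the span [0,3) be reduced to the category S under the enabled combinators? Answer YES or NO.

YES

[0,3] S   >
  [0,1] "slowly" : S/(S/NP)
  [1,3] S/NP   <
    [1,2] "map" : PP/N
    [2,3] "chased" : (S/NP)\(PP/N)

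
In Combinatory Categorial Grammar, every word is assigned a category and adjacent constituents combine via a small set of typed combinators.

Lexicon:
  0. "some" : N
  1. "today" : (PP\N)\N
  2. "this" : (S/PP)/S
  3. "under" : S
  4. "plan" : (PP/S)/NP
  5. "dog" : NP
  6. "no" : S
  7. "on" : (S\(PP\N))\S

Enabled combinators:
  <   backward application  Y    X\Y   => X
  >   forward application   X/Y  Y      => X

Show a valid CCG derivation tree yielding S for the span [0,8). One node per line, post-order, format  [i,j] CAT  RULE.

[0,1] N  lex  "some"
[1,2] (PP\N)\N  lex  "today"
[0,2] PP\N  <  k=1
[2,3] (S/PP)/S  lex  "this"
[3,4] S  lex  "under"
[2,4] S/PP  >  k=3
[4,5] (PP/S)/NP  lex  "plan"
[5,6] NP  lex  "dog"
[4,6] PP/S  >  k=5
[6,7] S  lex  "no"
[4,7] PP  >  k=6
[2,7] S  >  k=4
[7,8] (S\(PP\N))\S  lex  "on"
[2,8] S\(PP\N)  <  k=7
[0,8] S  <  k=2

[0,8] S   <
  [0,2] PP\N   <
    [0,1] "some" : N
    [1,2] "today" : (PP\N)\N
  [2,8] S\(PP\N)   <
    [2,7] S   >
      [2,4] S/PP   >
        [2,3] "this" : (S/PP)/S
        [3,4] "under" : S
      [4,7] PP   >
        [4,6] PP/S   >
          [4,5] "plan" : (PP/S)/NP
          [5,6] "dog" : NP
        [6,7] "no" : S
    [7,8] "on" : (S\(PP\N))\S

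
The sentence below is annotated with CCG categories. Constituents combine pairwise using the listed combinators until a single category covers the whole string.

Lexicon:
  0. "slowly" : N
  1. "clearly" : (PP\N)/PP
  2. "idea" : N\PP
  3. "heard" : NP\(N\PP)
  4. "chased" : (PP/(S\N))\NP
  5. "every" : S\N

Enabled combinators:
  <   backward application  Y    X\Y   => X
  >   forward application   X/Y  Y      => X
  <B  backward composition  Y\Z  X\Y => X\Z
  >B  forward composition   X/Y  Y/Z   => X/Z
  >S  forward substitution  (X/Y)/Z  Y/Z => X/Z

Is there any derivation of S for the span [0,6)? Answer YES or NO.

N (PP\N)/PP N\PP NP\(N\PP) (PP/(S\N))\NP S\N
CKY chart[0,6] = {PP}; S ∉ chart

NO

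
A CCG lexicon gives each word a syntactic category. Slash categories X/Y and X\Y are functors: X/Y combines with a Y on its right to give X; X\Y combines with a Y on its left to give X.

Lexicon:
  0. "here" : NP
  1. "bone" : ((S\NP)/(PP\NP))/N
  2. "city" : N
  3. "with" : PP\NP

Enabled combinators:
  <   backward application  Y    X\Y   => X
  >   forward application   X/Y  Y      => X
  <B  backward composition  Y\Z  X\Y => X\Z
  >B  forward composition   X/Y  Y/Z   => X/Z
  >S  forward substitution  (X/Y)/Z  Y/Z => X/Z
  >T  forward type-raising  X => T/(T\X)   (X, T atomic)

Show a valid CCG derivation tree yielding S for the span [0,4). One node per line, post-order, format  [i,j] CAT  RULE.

[0,4] S   >
  [0,1] S/(S\NP)   >T
    [0,1] "here" : NP
  [1,4] S\NP   >
    [1,3] (S\NP)/(PP\NP)   >
      [1,2] "bone" : ((S\NP)/(PP\NP))/N
      [2,3] "city" : N
    [3,4] "with" : PP\NP

[0,1] NP  lex  "here"
[0,1] S/(S\NP)  >T
[1,2] ((S\NP)/(PP\NP))/N  lex  "bone"
[2,3] N  lex  "city"
[1,3] (S\NP)/(PP\NP)  >  k=2
[3,4] PP\NP  lex  "with"
[1,4] S\NP  >  k=3
[0,4] S  >  k=1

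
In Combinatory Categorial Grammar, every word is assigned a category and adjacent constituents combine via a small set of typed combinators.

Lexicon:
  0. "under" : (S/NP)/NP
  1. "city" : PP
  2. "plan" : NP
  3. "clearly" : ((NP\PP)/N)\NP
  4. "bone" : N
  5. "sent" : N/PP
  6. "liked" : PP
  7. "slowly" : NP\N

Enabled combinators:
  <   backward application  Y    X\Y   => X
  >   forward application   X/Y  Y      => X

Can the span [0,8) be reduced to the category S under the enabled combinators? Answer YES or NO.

YES

[0,8] S   >
  [0,5] S/NP   >
    [0,1] "under" : (S/NP)/NP
    [1,5] NP   <
      [1,2] "city" : PP
      [2,5] NP\PP   >
        [2,4] (NP\PP)/N   <
          [2,3] "plan" : NP
          [3,4] "clearly" : ((NP\PP)/N)\NP
        [4,5] "bone" : N
  [5,8] NP   <
    [5,7] N   >
      [5,6] "sent" : N/PP
      [6,7] "liked" : PP
    [7,8] "slowly" : NP\N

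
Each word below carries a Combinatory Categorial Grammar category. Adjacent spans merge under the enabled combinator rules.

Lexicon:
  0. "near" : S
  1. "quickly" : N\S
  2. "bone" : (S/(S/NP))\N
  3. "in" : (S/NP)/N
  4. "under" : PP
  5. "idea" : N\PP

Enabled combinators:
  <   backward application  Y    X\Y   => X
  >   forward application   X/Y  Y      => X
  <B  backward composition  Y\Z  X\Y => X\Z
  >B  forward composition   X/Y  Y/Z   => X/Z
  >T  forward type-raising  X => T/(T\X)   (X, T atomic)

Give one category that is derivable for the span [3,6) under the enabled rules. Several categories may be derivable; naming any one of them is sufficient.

S/NP

[0,6] S   >
  [0,3] S/(S/NP)   <
    [0,2] N   <
      [0,1] "near" : S
      [1,2] "quickly" : N\S
    [2,3] "bone" : (S/(S/NP))\N
  [3,6] S/NP   >
    [3,4] "in" : (S/NP)/N
    [4,6] N   >
      [4,5] N/(N\PP)   >T
        [4,5] "under" : PP
      [5,6] "idea" : N\PP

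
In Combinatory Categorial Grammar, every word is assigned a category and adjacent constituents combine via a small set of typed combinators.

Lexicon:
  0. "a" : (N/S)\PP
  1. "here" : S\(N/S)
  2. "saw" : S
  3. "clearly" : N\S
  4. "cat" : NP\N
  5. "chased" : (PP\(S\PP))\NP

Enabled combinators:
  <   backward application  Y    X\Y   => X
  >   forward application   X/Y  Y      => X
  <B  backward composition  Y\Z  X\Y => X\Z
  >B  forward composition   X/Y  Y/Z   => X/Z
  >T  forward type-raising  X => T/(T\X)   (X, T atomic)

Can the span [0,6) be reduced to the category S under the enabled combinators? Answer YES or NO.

NO

(N/S)\PP S\(N/S) S N\S NP\N (PP\(S\PP))\NP
CKY chart[0,6] = {N/(N\PP), NP/(NP\PP), PP, PP/(PP\PP), S/(S\PP)}; S ∉ chart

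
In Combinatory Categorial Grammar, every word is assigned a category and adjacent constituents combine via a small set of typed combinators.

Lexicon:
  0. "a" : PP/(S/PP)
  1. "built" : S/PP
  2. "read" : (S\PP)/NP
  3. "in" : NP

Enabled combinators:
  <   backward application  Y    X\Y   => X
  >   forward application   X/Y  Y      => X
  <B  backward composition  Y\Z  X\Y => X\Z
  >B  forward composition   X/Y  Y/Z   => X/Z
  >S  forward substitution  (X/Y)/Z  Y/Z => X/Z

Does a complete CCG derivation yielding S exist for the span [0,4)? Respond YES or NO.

YES

[0,4] S   <
  [0,2] PP   >
    [0,1] "a" : PP/(S/PP)
    [1,2] "built" : S/PP
  [2,4] S\PP   >
    [2,3] "read" : (S\PP)/NP
    [3,4] "in" : NP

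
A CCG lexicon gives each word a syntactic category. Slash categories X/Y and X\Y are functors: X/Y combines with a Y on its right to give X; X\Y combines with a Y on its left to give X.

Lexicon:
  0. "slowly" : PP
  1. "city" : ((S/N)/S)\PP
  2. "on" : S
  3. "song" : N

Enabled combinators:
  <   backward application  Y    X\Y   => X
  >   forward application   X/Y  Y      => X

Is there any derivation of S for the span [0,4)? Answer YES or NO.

YES

[0,4] S   >
  [0,3] S/N   >
    [0,2] (S/N)/S   <
      [0,1] "slowly" : PP
      [1,2] "city" : ((S/N)/S)\PP
    [2,3] "on" : S
  [3,4] "song" : N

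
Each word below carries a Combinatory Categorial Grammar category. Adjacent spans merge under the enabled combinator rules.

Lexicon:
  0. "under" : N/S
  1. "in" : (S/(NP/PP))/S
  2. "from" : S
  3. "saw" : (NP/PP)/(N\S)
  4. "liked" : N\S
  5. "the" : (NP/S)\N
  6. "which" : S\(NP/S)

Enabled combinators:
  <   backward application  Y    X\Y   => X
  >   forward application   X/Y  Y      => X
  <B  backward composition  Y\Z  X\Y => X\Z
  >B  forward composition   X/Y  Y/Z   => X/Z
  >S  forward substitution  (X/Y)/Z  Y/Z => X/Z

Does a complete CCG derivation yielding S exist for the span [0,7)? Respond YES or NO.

[0,7] S   <
  [0,5] N   >
    [0,1] "under" : N/S
    [1,5] S   >
      [1,3] S/(NP/PP)   >
        [1,2] "in" : (S/(NP/PP))/S
        [2,3] "from" : S
      [3,5] NP/PP   >
        [3,4] "saw" : (NP/PP)/(N\S)
        [4,5] "liked" : N\S
  [5,7] S\N   <B
    [5,6] "the" : (NP/S)\N
    [6,7] "which" : S\(NP/S)

YES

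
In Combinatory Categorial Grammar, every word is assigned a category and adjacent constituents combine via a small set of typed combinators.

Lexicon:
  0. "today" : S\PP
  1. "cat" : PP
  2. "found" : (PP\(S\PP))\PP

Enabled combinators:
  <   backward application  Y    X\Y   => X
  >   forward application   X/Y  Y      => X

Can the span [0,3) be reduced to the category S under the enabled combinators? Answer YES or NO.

NO

S\PP PP (PP\(S\PP))\PP
CKY chart[0,3] = {PP}; S ∉ chart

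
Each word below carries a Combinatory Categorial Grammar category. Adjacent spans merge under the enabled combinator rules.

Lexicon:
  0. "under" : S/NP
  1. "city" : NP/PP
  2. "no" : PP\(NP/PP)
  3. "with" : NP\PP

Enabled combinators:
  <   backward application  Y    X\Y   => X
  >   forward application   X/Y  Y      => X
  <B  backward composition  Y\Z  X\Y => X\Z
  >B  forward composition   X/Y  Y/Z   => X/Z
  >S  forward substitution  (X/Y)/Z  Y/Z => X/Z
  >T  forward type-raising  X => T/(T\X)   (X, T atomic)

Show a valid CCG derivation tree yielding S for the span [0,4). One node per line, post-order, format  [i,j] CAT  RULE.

[0,4] S   >
  [0,1] "under" : S/NP
  [1,4] NP   <
    [1,3] PP   <
      [1,2] "city" : NP/PP
      [2,3] "no" : PP\(NP/PP)
    [3,4] "with" : NP\PP

[0,1] S/NP  lex  "under"
[1,2] NP/PP  lex  "city"
[2,3] PP\(NP/PP)  lex  "no"
[1,3] PP  <  k=2
[3,4] NP\PP  lex  "with"
[1,4] NP  <  k=3
[0,4] S  >  k=1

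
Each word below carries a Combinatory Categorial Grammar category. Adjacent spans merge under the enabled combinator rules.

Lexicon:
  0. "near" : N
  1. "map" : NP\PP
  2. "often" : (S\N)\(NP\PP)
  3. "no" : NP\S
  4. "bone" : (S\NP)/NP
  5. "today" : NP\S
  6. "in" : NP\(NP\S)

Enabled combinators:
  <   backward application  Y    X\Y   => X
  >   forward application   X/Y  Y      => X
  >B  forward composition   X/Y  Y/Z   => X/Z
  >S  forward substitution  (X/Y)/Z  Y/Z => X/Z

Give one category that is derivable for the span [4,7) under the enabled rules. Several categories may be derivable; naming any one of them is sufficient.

[0,7] S   <
  [0,4] NP   <
    [0,3] S   <
      [0,1] "near" : N
      [1,3] S\N   <
        [1,2] "map" : NP\PP
        [2,3] "often" : (S\N)\(NP\PP)
    [3,4] "no" : NP\S
  [4,7] S\NP   >
    [4,5] "bone" : (S\NP)/NP
    [5,7] NP   <
      [5,6] "today" : NP\S
      [6,7] "in" : NP\(NP\S)

S\NP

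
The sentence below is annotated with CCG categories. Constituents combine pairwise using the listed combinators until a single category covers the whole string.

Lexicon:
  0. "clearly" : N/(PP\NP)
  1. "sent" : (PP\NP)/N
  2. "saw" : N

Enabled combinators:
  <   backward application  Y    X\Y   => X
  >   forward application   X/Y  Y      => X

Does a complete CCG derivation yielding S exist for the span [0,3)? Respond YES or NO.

N/(PP\NP) (PP\NP)/N N
CKY chart[0,3] = {N}; S ∉ chart

NO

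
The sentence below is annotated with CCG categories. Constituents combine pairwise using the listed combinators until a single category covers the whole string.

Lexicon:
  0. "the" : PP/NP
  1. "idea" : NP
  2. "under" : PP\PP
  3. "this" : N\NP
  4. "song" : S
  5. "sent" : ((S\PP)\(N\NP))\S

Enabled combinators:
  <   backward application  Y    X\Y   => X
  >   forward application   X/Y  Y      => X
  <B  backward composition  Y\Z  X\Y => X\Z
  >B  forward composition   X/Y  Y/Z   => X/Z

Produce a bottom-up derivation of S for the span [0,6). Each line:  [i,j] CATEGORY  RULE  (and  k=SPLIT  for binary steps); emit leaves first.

[0,6] S   <
  [0,2] PP   >
    [0,1] "the" : PP/NP
    [1,2] "idea" : NP
  [2,6] S\PP   <B
    [2,3] "under" : PP\PP
    [3,6] S\PP   <
      [3,4] "this" : N\NP
      [4,6] (S\PP)\(N\NP)   <
        [4,5] "song" : S
        [5,6] "sent" : ((S\PP)\(N\NP))\S

[0,1] PP/NP  lex  "the"
[1,2] NP  lex  "idea"
[0,2] PP  >  k=1
[2,3] PP\PP  lex  "under"
[3,4] N\NP  lex  "this"
[4,5] S  lex  "song"
[5,6] ((S\PP)\(N\NP))\S  lex  "sent"
[4,6] (S\PP)\(N\NP)  <  k=5
[3,6] S\PP  <  k=4
[2,6] S\PP  <B  k=3
[0,6] S  <  k=2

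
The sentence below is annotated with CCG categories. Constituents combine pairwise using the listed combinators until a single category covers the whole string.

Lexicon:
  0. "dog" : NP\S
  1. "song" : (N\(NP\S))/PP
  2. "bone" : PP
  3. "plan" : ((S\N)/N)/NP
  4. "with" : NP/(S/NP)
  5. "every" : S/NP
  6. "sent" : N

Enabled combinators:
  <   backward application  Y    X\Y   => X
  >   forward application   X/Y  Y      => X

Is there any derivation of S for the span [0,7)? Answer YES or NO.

YES

[0,7] S   <
  [0,3] N   <
    [0,1] "dog" : NP\S
    [1,3] N\(NP\S)   >
      [1,2] "song" : (N\(NP\S))/PP
      [2,3] "bone" : PP
  [3,7] S\N   >
    [3,6] (S\N)/N   >
      [3,4] "plan" : ((S\N)/N)/NP
      [4,6] NP   >
        [4,5] "with" : NP/(S/NP)
        [5,6] "every" : S/NP
    [6,7] "sent" : N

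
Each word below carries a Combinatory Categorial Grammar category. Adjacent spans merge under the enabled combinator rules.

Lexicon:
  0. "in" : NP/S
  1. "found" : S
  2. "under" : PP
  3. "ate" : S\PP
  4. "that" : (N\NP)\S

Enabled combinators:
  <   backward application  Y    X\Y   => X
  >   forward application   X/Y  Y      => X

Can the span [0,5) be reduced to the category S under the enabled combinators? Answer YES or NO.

NO

NP/S S PP S\PP (N\NP)\S
CKY chart[0,5] = {N}; S ∉ chart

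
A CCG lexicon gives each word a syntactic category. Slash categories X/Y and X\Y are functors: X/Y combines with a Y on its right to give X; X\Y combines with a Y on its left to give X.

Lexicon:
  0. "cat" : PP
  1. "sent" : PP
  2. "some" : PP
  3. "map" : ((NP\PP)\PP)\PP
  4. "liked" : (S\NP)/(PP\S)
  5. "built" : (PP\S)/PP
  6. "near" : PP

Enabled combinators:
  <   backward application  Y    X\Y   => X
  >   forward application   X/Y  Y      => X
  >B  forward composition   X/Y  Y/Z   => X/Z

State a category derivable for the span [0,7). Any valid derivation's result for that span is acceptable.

[0,7] S   <
  [0,4] NP   <
    [0,1] "cat" : PP
    [1,4] NP\PP   <
      [1,2] "sent" : PP
      [2,4] (NP\PP)\PP   <
        [2,3] "some" : PP
        [3,4] "map" : ((NP\PP)\PP)\PP
  [4,7] S\NP   >
    [4,5] "liked" : (S\NP)/(PP\S)
    [5,7] PP\S   >
      [5,6] "built" : (PP\S)/PP
      [6,7] "near" : PP

S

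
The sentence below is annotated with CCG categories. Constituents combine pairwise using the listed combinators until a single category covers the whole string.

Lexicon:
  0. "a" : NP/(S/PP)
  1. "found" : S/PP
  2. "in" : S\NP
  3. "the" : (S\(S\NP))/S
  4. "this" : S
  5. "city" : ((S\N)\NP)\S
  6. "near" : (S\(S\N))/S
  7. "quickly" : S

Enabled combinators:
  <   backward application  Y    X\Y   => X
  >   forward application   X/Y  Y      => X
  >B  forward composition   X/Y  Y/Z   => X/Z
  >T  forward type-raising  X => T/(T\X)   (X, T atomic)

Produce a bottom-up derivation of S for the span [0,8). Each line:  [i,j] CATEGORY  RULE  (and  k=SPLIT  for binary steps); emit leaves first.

[0,8] S   <
  [0,6] S\N   <
    [0,2] NP   >
      [0,1] "a" : NP/(S/PP)
      [1,2] "found" : S/PP
    [2,6] (S\N)\NP   <
      [2,5] S   <
        [2,3] "in" : S\NP
        [3,5] S\(S\NP)   >
          [3,4] "the" : (S\(S\NP))/S
          [4,5] "this" : S
      [5,6] "city" : ((S\N)\NP)\S
  [6,8] S\(S\N)   >
    [6,7] "near" : (S\(S\N))/S
    [7,8] "quickly" : S

[0,1] NP/(S/PP)  lex  "a"
[1,2] S/PP  lex  "found"
[0,2] NP  >  k=1
[2,3] S\NP  lex  "in"
[3,4] (S\(S\NP))/S  lex  "the"
[4,5] S  lex  "this"
[3,5] S\(S\NP)  >  k=4
[2,5] S  <  k=3
[5,6] ((S\N)\NP)\S  lex  "city"
[2,6] (S\N)\NP  <  k=5
[0,6] S\N  <  k=2
[6,7] (S\(S\N))/S  lex  "near"
[7,8] S  lex  "quickly"
[6,8] S\(S\N)  >  k=7
[0,8] S  <  k=6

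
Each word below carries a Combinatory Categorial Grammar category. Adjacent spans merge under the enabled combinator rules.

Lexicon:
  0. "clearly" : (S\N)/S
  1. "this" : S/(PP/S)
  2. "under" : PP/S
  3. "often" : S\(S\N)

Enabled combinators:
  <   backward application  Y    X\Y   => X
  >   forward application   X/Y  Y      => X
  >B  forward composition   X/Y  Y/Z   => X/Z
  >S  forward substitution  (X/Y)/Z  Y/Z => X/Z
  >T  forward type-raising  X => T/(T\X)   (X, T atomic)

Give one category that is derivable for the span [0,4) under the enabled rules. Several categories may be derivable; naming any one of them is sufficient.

S

[0,4] S   <
  [0,3] S\N   >
    [0,1] "clearly" : (S\N)/S
    [1,3] S   >
      [1,2] "this" : S/(PP/S)
      [2,3] "under" : PP/S
  [3,4] "often" : S\(S\N)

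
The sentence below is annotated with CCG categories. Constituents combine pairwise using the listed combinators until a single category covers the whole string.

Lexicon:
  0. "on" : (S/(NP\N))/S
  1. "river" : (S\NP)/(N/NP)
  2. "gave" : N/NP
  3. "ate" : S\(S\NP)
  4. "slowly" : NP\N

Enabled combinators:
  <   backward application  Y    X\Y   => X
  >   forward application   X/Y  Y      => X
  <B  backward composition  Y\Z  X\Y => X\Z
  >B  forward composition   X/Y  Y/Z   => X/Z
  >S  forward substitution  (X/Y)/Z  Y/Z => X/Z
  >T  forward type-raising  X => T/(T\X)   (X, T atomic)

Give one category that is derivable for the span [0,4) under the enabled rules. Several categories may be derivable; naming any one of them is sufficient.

S/(NP\N)

[0,5] S   >
  [0,4] S/(NP\N)   >
    [0,1] "on" : (S/(NP\N))/S
    [1,4] S   <
      [1,3] S\NP   >
        [1,2] "river" : (S\NP)/(N/NP)
        [2,3] "gave" : N/NP
      [3,4] "ate" : S\(S\NP)
  [4,5] "slowly" : NP\N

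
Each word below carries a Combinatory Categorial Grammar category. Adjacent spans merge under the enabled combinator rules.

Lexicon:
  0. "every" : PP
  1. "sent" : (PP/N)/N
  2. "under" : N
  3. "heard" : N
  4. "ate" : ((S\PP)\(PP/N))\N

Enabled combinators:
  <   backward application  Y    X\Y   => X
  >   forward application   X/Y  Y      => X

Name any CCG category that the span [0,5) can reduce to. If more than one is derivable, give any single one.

S

[0,5] S   <
  [0,1] "every" : PP
  [1,5] S\PP   <
    [1,3] PP/N   >
      [1,2] "sent" : (PP/N)/N
      [2,3] "under" : N
    [3,5] (S\PP)\(PP/N)   <
      [3,4] "heard" : N
      [4,5] "ate" : ((S\PP)\(PP/N))\N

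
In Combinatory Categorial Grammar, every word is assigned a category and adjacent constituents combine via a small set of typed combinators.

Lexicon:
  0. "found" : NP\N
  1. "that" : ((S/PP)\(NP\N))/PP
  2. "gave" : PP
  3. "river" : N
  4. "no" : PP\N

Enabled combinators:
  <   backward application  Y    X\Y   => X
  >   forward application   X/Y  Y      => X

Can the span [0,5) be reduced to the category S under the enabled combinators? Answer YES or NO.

[0,5] S   >
  [0,3] S/PP   <
    [0,1] "found" : NP\N
    [1,3] (S/PP)\(NP\N)   >
      [1,2] "that" : ((S/PP)\(NP\N))/PP
      [2,3] "gave" : PP
  [3,5] PP   <
    [3,4] "river" : N
    [4,5] "no" : PP\N

YES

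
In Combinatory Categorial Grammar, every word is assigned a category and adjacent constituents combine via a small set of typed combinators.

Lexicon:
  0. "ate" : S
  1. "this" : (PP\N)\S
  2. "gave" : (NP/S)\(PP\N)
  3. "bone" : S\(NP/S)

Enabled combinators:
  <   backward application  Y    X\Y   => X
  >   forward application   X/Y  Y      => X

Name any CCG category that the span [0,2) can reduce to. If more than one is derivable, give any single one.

[0,4] S   <
  [0,3] NP/S   <
    [0,2] PP\N   <
      [0,1] "ate" : S
      [1,2] "this" : (PP\N)\S
    [2,3] "gave" : (NP/S)\(PP\N)
  [3,4] "bone" : S\(NP/S)

PP\N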